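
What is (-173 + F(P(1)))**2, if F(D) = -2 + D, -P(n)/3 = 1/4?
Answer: 494209/16 ≈ 30888.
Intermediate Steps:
P(n) = -3/4
(-173 + F(P(1)))**2 = (-173 + (-2 - 3/4))**2 = (-173 - 11/4)**2 = (-703/4)**2 = 494209/16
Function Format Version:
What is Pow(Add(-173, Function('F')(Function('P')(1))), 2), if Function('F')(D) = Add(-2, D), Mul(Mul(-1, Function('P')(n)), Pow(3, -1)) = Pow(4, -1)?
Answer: Rational(494209, 16) ≈ 30888.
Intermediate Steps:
Function('P')(n) = Rational(-3, 4) (Function('P')(n) = Mul(-3, Pow(4, -1)) = Mul(-3, Rational(1, 4)) = Rational(-3, 4))
Pow(Add(-173, Function('F')(Function('P')(1))), 2) = Pow(Add(-173, Add(-2, Rational(-3, 4))), 2) = Pow(Add(-173, Rational(-11, 4)), 2) = Pow(Rational(-703, 4), 2) = Rational(494209, 16)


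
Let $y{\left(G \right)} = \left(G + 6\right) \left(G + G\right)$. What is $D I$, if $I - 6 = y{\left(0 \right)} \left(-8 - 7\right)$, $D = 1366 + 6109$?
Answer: $44850$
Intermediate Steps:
$y{\left(G \right)} = 2 G \left(6 + G\right)$ ($y{\left(G \right)} = \left(6 + G\right) 2 G = 2 G \left(6 + G\right)$)
$D = 7475$
$I = 6$ ($I = 6 + 2 \cdot 0 \left(6 + 0\right) \left(-8 - 7\right) = 6 + 2 \cdot 0 \cdot 6 \left(-15\right) = 6 + 0 \left(-15\right) = 6 + 0 = 6$)
$D I = 7475 \cdot 6 = 44850$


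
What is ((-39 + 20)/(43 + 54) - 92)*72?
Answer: -643896/97 ≈ -6638.1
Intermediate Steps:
((-39 + 20)/(43 + 54) - 92)*72 = (-19/97 - 92)*72 = -8943/97*72 = -643896/97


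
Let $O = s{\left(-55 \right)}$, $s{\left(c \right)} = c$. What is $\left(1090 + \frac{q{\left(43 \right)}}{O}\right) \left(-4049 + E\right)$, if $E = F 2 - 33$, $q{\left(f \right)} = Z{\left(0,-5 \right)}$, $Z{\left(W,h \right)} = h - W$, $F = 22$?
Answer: $- \frac{48419658}{11} \approx -4.4018 \cdot 10^{6}$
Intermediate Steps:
$q{\left(f \right)} = -5$ ($q{\left(f \right)} = -5 - 0 = -5 + 0 = -5$)
$O = -55$
$E = 11$ ($E = 22 \cdot 2 - 33 = 44 - 33 = 11$)
$\left(1090 + \frac{q{\left(43 \right)}}{O}\right) \left(-4049 + E\right) = \left(1090 - \frac{5}{-55}\right) \left(-4049 + 11\right) = \left(1090 - - \frac{1}{11}\right) \left(-4038\right) = \left(1090 + \frac{1}{11}\right) \left(-4038\right) = \frac{11991}{11} \left(-4038\right) = - \frac{48419658}{11}$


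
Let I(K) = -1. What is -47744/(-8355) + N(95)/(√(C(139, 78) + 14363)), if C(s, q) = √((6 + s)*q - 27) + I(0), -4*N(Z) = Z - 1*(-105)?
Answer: 47744/8355 - 50/√(14362 + √11283) ≈ 5.2987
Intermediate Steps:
N(Z) = -105/4 - Z/4 (N(Z) = -(Z - 1*(-105))/4 = -(Z + 105)/4 = -(105 + Z)/4 = -105/4 - Z/4)
C(s, q) = -1 + √(-27 + q*(6 + s)) (C(s, q) = √((6 + s)*q - 27) - 1 = √(q*(6 + s) - 27) - 1 = √(-27 + q*(6 + s)) - 1 = -1 + √(-27 + q*(6 + s)))
-47744/(-8355) + N(95)/(√(C(139, 78) + 14363)) = -47744/(-8355) + (-105/4 - ¼*95)/(√((-1 + √(-27 + 6*78 + 78*139)) + 14363)) = -47744*(-1/8355) + (-105/4 - 95/4)/(√((-1 + √(-27 + 468 + 10842)) + 14363)) = 47744/8355 - 50/√((-1 + √11283) + 14363) = 47744/8355 - 50/√(14362 + √11283)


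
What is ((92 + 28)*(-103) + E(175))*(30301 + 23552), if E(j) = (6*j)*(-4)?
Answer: -891805680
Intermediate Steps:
E(j) = -24*j
((92 + 28)*(-103) + E(175))*(30301 + 23552) = ((92 + 28)*(-103) - 24*175)*(30301 + 23552) = (120*(-103) - 4200)*53853 = (-12360 - 4200)*53853 = -16560*53853 = -891805680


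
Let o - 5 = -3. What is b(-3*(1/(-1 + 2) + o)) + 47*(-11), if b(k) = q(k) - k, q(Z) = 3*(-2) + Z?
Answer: -523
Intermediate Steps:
o = 2 (o = 5 - 3 = 2)
q(Z) = -6 + Z
b(k) = -6 (b(k) = (-6 + k) - k = -6)
b(-3*(1/(-1 + 2) + o)) + 47*(-11) = -6 + 47*(-11) = -6 - 517 = -523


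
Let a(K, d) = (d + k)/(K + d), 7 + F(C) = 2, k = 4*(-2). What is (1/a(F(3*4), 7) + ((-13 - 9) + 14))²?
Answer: 100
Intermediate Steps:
k = -8
F(C) = -5 (F(C) = -7 + 2 = -5)
a(K, d) = (-8 + d)/(K + d) (a(K, d) = (d - 8)/(K + d) = (-8 + d)/(K + d))
(1/a(F(3*4), 7) + ((-13 - 9) + 14))² = (1/((-8 + 7)/(-5 + 7)) + ((-13 - 9) + 14))² = (1/(-1/2) + (-22 + 14))² = (1/((½)*(-1)) - 8)² = (1/(-½) - 8)² = (-2 - 8)² = (-10)² = 100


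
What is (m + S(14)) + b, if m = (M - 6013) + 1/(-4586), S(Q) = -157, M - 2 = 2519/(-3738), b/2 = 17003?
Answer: 119300117078/4285617 ≈ 27837.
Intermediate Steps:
b = 34006 (b = 2*17003 = 34006)
M = 4957/3738 (M = 2 + 2519/(-3738) = 2 + 2519*(-1/3738) = 2 - 2519/3738 = 4957/3738 ≈ 1.3261)
m = -25763732755/4285617 (m = (4957/3738 - 6013) + 1/(-4586) = -22471637/3738 - 1/4586 = -25763732755/4285617 ≈ -6011.7)
(m + S(14)) + b = (-25763732755/4285617 - 157) + 34006 = -26436574624/4285617 + 34006 = 119300117078/4285617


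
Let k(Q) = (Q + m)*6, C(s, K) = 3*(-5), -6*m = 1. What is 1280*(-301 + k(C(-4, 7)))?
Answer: -501760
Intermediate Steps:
m = -⅙ (m = -⅙*1 = -⅙ ≈ -0.16667)
C(s, K) = -15
k(Q) = -1 + 6*Q (k(Q) = (Q - ⅙)*6 = (-⅙ + Q)*6 = -1 + 6*Q)
1280*(-301 + k(C(-4, 7))) = 1280*(-301 + (-1 + 6*(-15))) = 1280*(-301 + (-1 - 90)) = 1280*(-301 - 91) = 1280*(-392) = -501760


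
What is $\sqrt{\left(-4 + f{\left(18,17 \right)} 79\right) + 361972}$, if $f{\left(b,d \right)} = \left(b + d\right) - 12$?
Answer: $\sqrt{363785} \approx 603.15$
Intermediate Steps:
$f{\left(b,d \right)} = -12 + b + d$
$\sqrt{\left(-4 + f{\left(18,17 \right)} 79\right) + 361972} = \sqrt{\left(-4 + \left(-12 + 18 + 17\right) 79\right) + 361972} = \sqrt{\left(-4 + 23 \cdot 79\right) + 361972} = \sqrt{\left(-4 + 1817\right) + 361972} = \sqrt{1813 + 361972} = \sqrt{363785}$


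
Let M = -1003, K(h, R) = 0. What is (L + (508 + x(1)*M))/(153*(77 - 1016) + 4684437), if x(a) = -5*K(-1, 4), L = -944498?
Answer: -94399/454077 ≈ -0.20789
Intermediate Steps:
x(a) = 0 (x(a) = -5*0 = 0)
(L + (508 + x(1)*M))/(153*(77 - 1016) + 4684437) = (-944498 + (508 + 0*(-1003)))/(153*(77 - 1016) + 4684437) = (-944498 + (508 + 0))/(153*(-939) + 4684437) = (-944498 + 508)/(-143667 + 4684437) = -943990/4540770 = -943990*1/4540770 = -94399/454077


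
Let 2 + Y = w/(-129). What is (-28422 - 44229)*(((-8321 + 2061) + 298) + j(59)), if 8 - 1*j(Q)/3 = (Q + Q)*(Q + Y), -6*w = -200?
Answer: 81300440588/43 ≈ 1.8907e+9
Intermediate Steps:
w = 100/3 (w = -1/6*(-200) = 100/3 ≈ 33.333)
Y = -874/387 (Y = -2 + (100/3)/(-129) = -2 + (100/3)*(-1/129) = -2 - 100/387 = -874/387 ≈ -2.2584)
j(Q) = 24 - 6*Q*(-874/387 + Q) (j(Q) = 24 - 3*(Q + Q)*(Q - 874/387) = 24 - 3*2*Q*(-874/387 + Q) = 24 - 6*Q*(-874/387 + Q))
(-28422 - 44229)*(((-8321 + 2061) + 298) + j(59)) = (-28422 - 44229)*(((-8321 + 2061) + 298) + (24 - 6*59**2 + (1748/129)*59)) = -72651*((-6260 + 298) + (24 - 6*3481 + 103132/129)) = -72651*(-5962 + (24 - 20886 + 103132/129)) = -72651*(-5962 - 2588066/129) = -72651*(-3357164/129) = 81300440588/43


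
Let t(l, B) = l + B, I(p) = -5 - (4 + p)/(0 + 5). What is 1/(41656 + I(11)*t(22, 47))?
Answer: 1/41104 ≈ 2.4329e-5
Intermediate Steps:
I(p) = -29/5 - p/5 (I(p) = -5 - (4 + p)/5 = -5 - (4/5 + p/5) = -5 + (-4/5 - p/5) = -29/5 - p/5)
t(l, B) = B + l
1/(41656 + I(11)*t(22, 47)) = 1/(41656 + (-29/5 - 1/5*11)*(47 + 22)) = 1/(41656 + (-29/5 - 11/5)*69) = 1/(41656 - 8*69) = 1/(41656 - 552) = 1/41104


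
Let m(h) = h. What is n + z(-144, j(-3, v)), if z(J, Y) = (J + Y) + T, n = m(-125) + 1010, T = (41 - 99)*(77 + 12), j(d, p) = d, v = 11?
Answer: -4424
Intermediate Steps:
T = -5162 (T = -58*89 = -5162)
n = 885 (n = -125 + 1010 = 885)
z(J, Y) = -5162 + J + Y (z(J, Y) = (J + Y) - 5162 = -5162 + J + Y)
n + z(-144, j(-3, v)) = 885 + (-5162 - 144 - 3) = 885 - 5309 = -4424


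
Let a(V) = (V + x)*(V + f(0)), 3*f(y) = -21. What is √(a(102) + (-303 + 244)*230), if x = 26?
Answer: I*√1410 ≈ 37.55*I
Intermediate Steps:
f(y) = -7 (f(y) = (⅓)*(-21) = -7)
a(V) = (-7 + V)*(26 + V) (a(V) = (V + 26)*(V - 7) = (26 + V)*(-7 + V) = (-7 + V)*(26 + V))
√(a(102) + (-303 + 244)*230) = √((-182 + 102² + 19*102) + (-303 + 244)*230) = √((-182 + 10404 + 1938) - 59*230) = √(12160 - 13570) = √(-1410) = I*√1410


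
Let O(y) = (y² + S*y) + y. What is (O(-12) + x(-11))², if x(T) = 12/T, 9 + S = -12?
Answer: 17740944/121 ≈ 1.4662e+5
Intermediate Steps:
S = -21 (S = -9 - 12 = -21)
O(y) = y² - 20*y (O(y) = (y² - 21*y) + y = y² - 20*y)
(O(-12) + x(-11))² = (-12*(-20 - 12) + 12/(-11))² = (-12*(-32) + 12*(-1/11))² = (384 - 12/11)² = (4212/11)² = 17740944/121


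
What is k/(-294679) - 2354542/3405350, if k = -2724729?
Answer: 613201558438/71677509475 ≈ 8.5550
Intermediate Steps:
k/(-294679) - 2354542/3405350 = -2724729/(-294679) - 2354542/3405350 = -2724729*(-1/294679) - 2354542*1/3405350 = 389247/42097 - 1177271/1702675 = 613201558438/71677509475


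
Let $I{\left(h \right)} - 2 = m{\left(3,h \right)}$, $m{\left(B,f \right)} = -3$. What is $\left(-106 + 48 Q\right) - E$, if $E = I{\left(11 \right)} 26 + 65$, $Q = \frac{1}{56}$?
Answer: $- \frac{1009}{7} \approx -144.14$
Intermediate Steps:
$I{\left(h \right)} = -1$ ($I{\left(h \right)} = 2 - 3 = -1$)
$Q = \frac{1}{56} \approx 0.017857$
$E = 39$ ($E = \left(-1\right) 26 + 65 = -26 + 65 = 39$)
$\left(-106 + 48 Q\right) - E = \left(-106 + 48 \cdot \frac{1}{56}\right) - 39 = \left(-106 + \frac{6}{7}\right) - 39 = - \frac{736}{7} - 39 = - \frac{1009}{7}$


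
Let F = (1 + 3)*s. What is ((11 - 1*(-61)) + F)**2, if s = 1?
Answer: 5776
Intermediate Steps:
F = 4 (F = (1 + 3)*1 = 4*1 = 4)
((11 - 1*(-61)) + F)**2 = ((11 - 1*(-61)) + 4)**2 = ((11 + 61) + 4)**2 = (72 + 4)**2 = 76**2 = 5776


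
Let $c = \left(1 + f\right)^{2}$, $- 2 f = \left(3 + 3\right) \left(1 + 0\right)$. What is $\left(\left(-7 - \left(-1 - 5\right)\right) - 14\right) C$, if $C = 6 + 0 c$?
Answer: $-90$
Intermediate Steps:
$f = -3$ ($f = - \frac{\left(3 + 3\right) \left(1 + 0\right)}{2} = - \frac{6 \cdot 1}{2} = \left(- \frac{1}{2}\right) 6 = -3$)
$c = 4$ ($c = \left(1 - 3\right)^{2} = \left(-2\right)^{2} = 4$)
$C = 6$ ($C = 6 + 0 \cdot 4 = 6 + 0 = 6$)
$\left(\left(-7 - \left(-1 - 5\right)\right) - 14\right) C = \left(\left(-7 - \left(-1 - 5\right)\right) - 14\right) 6 = \left(\left(-7 - -6\right) - 14\right) 6 = \left(\left(-7 + 6\right) - 14\right) 6 = \left(-1 - 14\right) 6 = \left(-15\right) 6 = -90$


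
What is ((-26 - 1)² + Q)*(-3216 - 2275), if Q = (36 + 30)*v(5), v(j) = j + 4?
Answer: -7264593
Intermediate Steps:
v(j) = 4 + j
Q = 594 (Q = (36 + 30)*(4 + 5) = 66*9 = 594)
((-26 - 1)² + Q)*(-3216 - 2275) = ((-26 - 1)² + 594)*(-3216 - 2275) = ((-27)² + 594)*(-5491) = (729 + 594)*(-5491) = 1323*(-5491) = -7264593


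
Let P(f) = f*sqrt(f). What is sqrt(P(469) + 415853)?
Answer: sqrt(415853 + 469*sqrt(469)) ≈ 652.69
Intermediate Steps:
P(f) = f**(3/2)
sqrt(P(469) + 415853) = sqrt(469**(3/2) + 415853) = sqrt(469*sqrt(469) + 415853) = sqrt(415853 + 469*sqrt(469))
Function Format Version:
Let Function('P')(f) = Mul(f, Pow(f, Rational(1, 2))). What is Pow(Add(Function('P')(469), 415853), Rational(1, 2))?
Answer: Pow(Add(415853, Mul(469, Pow(469, Rational(1, 2)))), Rational(1, 2)) ≈ 652.69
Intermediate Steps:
Function('P')(f) = Pow(f, Rational(3, 2))
Pow(Add(Function('P')(469), 415853), Rational(1, 2)) = Pow(Add(Pow(469, Rational(3, 2)), 415853), Rational(1, 2)) = Pow(Add(Mul(469, Pow(469, Rational(1, 2))), 415853), Rational(1, 2)) = Pow(Add(415853, Mul(469, Pow(469, Rational(1, 2)))), Rational(1, 2))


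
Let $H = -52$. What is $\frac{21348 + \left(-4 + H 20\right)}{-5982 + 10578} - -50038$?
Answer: $\frac{19166246}{383} \approx 50042.0$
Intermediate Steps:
$\frac{21348 + \left(-4 + H 20\right)}{-5982 + 10578} - -50038 = \frac{21348 - 1044}{-5982 + 10578} - -50038 = \frac{21348 - 1044}{4596} + 50038 = \left(21348 - 1044\right) \frac{1}{4596} + 50038 = 20304 \cdot \frac{1}{4596} + 50038 = \frac{1692}{383} + 50038 = \frac{19166246}{383}$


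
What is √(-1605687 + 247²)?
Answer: I*√1544678 ≈ 1242.9*I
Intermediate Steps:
√(-1605687 + 247²) = √(-1605687 + 61009) = √(-1544678) = I*√1544678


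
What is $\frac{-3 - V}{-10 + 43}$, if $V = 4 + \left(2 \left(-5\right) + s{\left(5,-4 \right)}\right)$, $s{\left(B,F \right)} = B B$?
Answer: $- \frac{2}{3} \approx -0.66667$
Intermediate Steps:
$s{\left(B,F \right)} = B^{2}$
$V = 19$ ($V = 4 + \left(2 \left(-5\right) + 5^{2}\right) = 4 + \left(-10 + 25\right) = 4 + 15 = 19$)
$\frac{-3 - V}{-10 + 43} = \frac{-3 - 19}{-10 + 43} = \frac{-3 - 19}{33} = \left(-22\right) \frac{1}{33} = - \frac{2}{3}$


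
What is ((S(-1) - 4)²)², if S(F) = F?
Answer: 625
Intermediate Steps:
((S(-1) - 4)²)² = ((-1 - 4)²)² = ((-5)²)² = 25² = 625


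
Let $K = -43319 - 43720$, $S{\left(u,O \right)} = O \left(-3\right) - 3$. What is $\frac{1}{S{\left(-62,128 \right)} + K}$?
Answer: $- \frac{1}{87426} \approx -1.1438 \cdot 10^{-5}$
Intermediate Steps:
$S{\left(u,O \right)} = -3 - 3 O$ ($S{\left(u,O \right)} = - 3 O - 3 = -3 - 3 O$)
$K = -87039$
$\frac{1}{S{\left(-62,128 \right)} + K} = \frac{1}{\left(-3 - 384\right) - 87039} = \frac{1}{-387 - 87039} = \frac{1}{-87426} = - \frac{1}{87426}$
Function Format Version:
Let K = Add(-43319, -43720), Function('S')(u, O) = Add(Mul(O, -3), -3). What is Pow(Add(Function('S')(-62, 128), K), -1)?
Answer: Rational(-1, 87426) ≈ -1.1438e-5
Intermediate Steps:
Function('S')(u, O) = Add(-3, Mul(-3, O)) (Function('S')(u, O) = Add(Mul(-3, O), -3) = Add(-3, Mul(-3, O)))
K = -87039
Pow(Add(Function('S')(-62, 128), K), -1) = Pow(Add(Add(-3, Mul(-3, 128)), -87039), -1) = Pow(Add(Add(-3, -384), -87039), -1) = Pow(Add(-387, -87039), -1) = Pow(-87426, -1) = Rational(-1, 87426)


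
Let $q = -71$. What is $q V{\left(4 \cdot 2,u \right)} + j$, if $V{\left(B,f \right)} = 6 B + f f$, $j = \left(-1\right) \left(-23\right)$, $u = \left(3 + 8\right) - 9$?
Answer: $-3669$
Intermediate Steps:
$u = 2$ ($u = 11 - 9 = 2$)
$j = 23$
$V{\left(B,f \right)} = f^{2} + 6 B$ ($V{\left(B,f \right)} = 6 B + f^{2} = f^{2} + 6 B$)
$q V{\left(4 \cdot 2,u \right)} + j = - 71 \left(2^{2} + 6 \cdot 4 \cdot 2\right) + 23 = - 71 \left(4 + 6 \cdot 8\right) + 23 = - 71 \left(4 + 48\right) + 23 = \left(-71\right) 52 + 23 = -3692 + 23 = -3669$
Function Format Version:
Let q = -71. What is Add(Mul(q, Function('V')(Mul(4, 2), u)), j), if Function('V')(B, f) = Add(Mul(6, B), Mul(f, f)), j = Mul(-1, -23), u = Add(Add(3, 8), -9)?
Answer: -3669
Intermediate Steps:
u = 2 (u = Add(11, -9) = 2)
j = 23
Function('V')(B, f) = Add(Pow(f, 2), Mul(6, B)) (Function('V')(B, f) = Add(Mul(6, B), Pow(f, 2)) = Add(Pow(f, 2), Mul(6, B)))
Add(Mul(q, Function('V')(Mul(4, 2), u)), j) = Add(Mul(-71, Add(Pow(2, 2), Mul(6, Mul(4, 2)))), 23) = Add(Mul(-71, Add(4, Mul(6, 8))), 23) = Add(Mul(-71, Add(4, 48)), 23) = Add(Mul(-71, 52), 23) = Add(-3692, 23) = -3669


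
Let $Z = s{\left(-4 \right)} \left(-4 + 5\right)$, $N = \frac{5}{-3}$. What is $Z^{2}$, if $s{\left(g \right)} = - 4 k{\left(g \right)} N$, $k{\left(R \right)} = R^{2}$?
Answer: $\frac{102400}{9} \approx 11378.0$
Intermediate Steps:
$N = - \frac{5}{3}$ ($N = 5 \left(- \frac{1}{3}\right) = - \frac{5}{3} \approx -1.6667$)
$s{\left(g \right)} = \frac{20 g^{2}}{3}$ ($s{\left(g \right)} = - 4 g^{2} \left(- \frac{5}{3}\right) = \frac{20 g^{2}}{3}$)
$Z = \frac{320}{3}$ ($Z = \frac{20 \left(-4\right)^{2}}{3} \left(-4 + 5\right) = \frac{20}{3} \cdot 16 \cdot 1 = \frac{320}{3} \cdot 1 = \frac{320}{3} \approx 106.67$)
$Z^{2} = \left(\frac{320}{3}\right)^{2} = \frac{102400}{9}$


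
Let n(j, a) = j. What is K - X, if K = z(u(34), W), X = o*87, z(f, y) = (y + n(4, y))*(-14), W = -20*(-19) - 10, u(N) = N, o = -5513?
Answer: 474395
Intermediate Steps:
W = 370 (W = 380 - 10 = 370)
z(f, y) = -56 - 14*y (z(f, y) = (y + 4)*(-14) = (4 + y)*(-14) = -56 - 14*y)
X = -479631 (X = -5513*87 = -479631)
K = -5236 (K = -56 - 14*370 = -56 - 5180 = -5236)
K - X = -5236 - 1*(-479631) = -5236 + 479631 = 474395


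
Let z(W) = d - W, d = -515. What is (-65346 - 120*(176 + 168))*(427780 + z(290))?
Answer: -45526636350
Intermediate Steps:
z(W) = -515 - W
(-65346 - 120*(176 + 168))*(427780 + z(290)) = (-65346 - 120*(176 + 168))*(427780 + (-515 - 1*290)) = (-65346 - 120*344)*(427780 + (-515 - 290)) = (-65346 - 41280)*(427780 - 805) = -106626*426975 = -45526636350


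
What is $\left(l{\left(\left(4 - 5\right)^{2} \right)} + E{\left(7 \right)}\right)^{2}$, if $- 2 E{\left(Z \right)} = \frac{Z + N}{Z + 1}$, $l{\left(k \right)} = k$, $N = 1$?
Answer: $\frac{1}{4} \approx 0.25$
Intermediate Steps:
$E{\left(Z \right)} = - \frac{1}{2}$ ($E{\left(Z \right)} = - \frac{\left(Z + 1\right) \frac{1}{Z + 1}}{2} = - \frac{\left(1 + Z\right) \frac{1}{1 + Z}}{2} = \left(- \frac{1}{2}\right) 1 = - \frac{1}{2}$)
$\left(l{\left(\left(4 - 5\right)^{2} \right)} + E{\left(7 \right)}\right)^{2} = \left(\left(4 - 5\right)^{2} - \frac{1}{2}\right)^{2} = \left(\left(-1\right)^{2} - \frac{1}{2}\right)^{2} = \left(1 - \frac{1}{2}\right)^{2} = \left(\frac{1}{2}\right)^{2} = \frac{1}{4}$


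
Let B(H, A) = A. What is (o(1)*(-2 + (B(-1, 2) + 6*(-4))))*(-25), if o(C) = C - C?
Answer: 0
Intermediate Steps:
o(C) = 0
(o(1)*(-2 + (B(-1, 2) + 6*(-4))))*(-25) = (0*(-2 + (2 + 6*(-4))))*(-25) = (0*(-2 + (2 - 24)))*(-25) = (0*(-2 - 22))*(-25) = (0*(-24))*(-25) = 0*(-25) = 0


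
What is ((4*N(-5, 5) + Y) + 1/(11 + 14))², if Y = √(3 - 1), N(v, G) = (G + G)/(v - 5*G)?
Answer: 20659/5625 - 194*√2/75 ≈ 0.014612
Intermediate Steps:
N(v, G) = 2*G/(v - 5*G) (N(v, G) = (2*G)/(v - 5*G) = 2*G/(v - 5*G))
Y = √2 ≈ 1.4142
((4*N(-5, 5) + Y) + 1/(11 + 14))² = ((4*(2*5/(-5 - 5*5)) + √2) + 1/(11 + 14))² = ((4*(2*5/(-5 - 25)) + √2) + 1/25)² = ((4*(2*5/(-30)) + √2) + 1/25)² = ((4*(2*5*(-1/30)) + √2) + 1/25)² = ((4*(-⅓) + √2) + 1/25)² = ((-4/3 + √2) + 1/25)² = (-97/75 + √2)²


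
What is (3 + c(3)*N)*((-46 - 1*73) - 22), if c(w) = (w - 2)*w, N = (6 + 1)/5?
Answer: -5076/5 ≈ -1015.2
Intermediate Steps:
N = 7/5 (N = 7*(1/5) = 7/5 ≈ 1.4000)
c(w) = w*(-2 + w) (c(w) = (-2 + w)*w = w*(-2 + w))
(3 + c(3)*N)*((-46 - 1*73) - 22) = (3 + (3*(-2 + 3))*(7/5))*((-46 - 1*73) - 22) = (3 + (3*1)*(7/5))*((-46 - 73) - 22) = (3 + 3*(7/5))*(-119 - 22) = (3 + 21/5)*(-141) = (36/5)*(-141) = -5076/5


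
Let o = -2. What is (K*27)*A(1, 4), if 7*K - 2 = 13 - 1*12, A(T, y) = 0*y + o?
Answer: -162/7 ≈ -23.143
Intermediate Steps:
A(T, y) = -2 (A(T, y) = 0*y - 2 = 0 - 2 = -2)
K = 3/7 (K = 2/7 + (13 - 1*12)/7 = 2/7 + (13 - 12)/7 = 2/7 + (1/7)*1 = 2/7 + 1/7 = 3/7 ≈ 0.42857)
(K*27)*A(1, 4) = ((3/7)*27)*(-2) = (81/7)*(-2) = -162/7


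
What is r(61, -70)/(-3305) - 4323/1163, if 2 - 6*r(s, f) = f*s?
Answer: -15115571/3843715 ≈ -3.9325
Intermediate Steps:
r(s, f) = ⅓ - f*s/6
r(61, -70)/(-3305) - 4323/1163 = (⅓ - ⅙*(-70)*61)/(-3305) - 4323/1163 = (⅓ + 2135/3)*(-1/3305) - 4323*1/1163 = 712*(-1/3305) - 4323/1163 = -712/3305 - 4323/1163 = -15115571/3843715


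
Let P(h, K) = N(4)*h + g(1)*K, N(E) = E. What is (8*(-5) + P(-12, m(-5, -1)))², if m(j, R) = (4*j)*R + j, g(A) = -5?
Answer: 26569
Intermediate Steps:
m(j, R) = j + 4*R*j (m(j, R) = 4*R*j + j = j + 4*R*j)
P(h, K) = -5*K + 4*h (P(h, K) = 4*h - 5*K = -5*K + 4*h)
(8*(-5) + P(-12, m(-5, -1)))² = (8*(-5) + (-(-25)*(1 + 4*(-1)) + 4*(-12)))² = (-40 + (-(-25)*(1 - 4) - 48))² = (-40 + (-(-25)*(-3) - 48))² = (-40 + (-5*15 - 48))² = (-40 + (-75 - 48))² = (-40 - 123)² = (-163)² = 26569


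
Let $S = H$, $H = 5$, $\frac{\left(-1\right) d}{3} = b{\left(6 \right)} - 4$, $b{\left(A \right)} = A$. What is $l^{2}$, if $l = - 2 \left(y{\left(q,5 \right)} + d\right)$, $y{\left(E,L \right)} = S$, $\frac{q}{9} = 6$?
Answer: $4$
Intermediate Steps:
$q = 54$ ($q = 9 \cdot 6 = 54$)
$d = -6$ ($d = - 3 \left(6 - 4\right) = \left(-3\right) 2 = -6$)
$S = 5$
$y{\left(E,L \right)} = 5$
$l = 2$ ($l = - 2 \left(5 - 6\right) = \left(-2\right) \left(-1\right) = 2$)
$l^{2} = 2^{2} = 4$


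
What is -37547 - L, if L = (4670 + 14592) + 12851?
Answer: -69660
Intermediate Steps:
L = 32113 (L = 19262 + 12851 = 32113)
-37547 - L = -37547 - 1*32113 = -37547 - 32113 = -69660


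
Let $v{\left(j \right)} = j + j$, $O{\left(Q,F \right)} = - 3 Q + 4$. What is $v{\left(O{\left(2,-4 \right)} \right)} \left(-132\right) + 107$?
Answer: $635$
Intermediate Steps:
$O{\left(Q,F \right)} = 4 - 3 Q$
$v{\left(j \right)} = 2 j$
$v{\left(O{\left(2,-4 \right)} \right)} \left(-132\right) + 107 = 2 \left(4 - 6\right) \left(-132\right) + 107 = 2 \left(-2\right) \left(-132\right) + 107 = \left(-4\right) \left(-132\right) + 107 = 528 + 107 = 635$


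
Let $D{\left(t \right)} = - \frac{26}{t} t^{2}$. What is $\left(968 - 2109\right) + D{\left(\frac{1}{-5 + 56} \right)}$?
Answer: $- \frac{58217}{51} \approx -1141.5$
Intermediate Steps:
$D{\left(t \right)} = - 26 t$
$\left(968 - 2109\right) + D{\left(\frac{1}{-5 + 56} \right)} = \left(968 - 2109\right) - \frac{26}{-5 + 56} = -1141 - \frac{26}{51} = - \frac{58217}{51}$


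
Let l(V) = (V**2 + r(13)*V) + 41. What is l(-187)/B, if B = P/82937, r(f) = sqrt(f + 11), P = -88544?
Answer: -1451812185/44272 + 15509219*sqrt(6)/44272 ≈ -31935.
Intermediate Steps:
r(f) = sqrt(11 + f)
l(V) = 41 + V**2 + 2*V*sqrt(6) (l(V) = (V**2 + sqrt(11 + 13)*V) + 41 = (V**2 + sqrt(24)*V) + 41 = (V**2 + (2*sqrt(6))*V) + 41 = (V**2 + 2*V*sqrt(6)) + 41 = 41 + V**2 + 2*V*sqrt(6))
B = -88544/82937 ≈ -1.0676
l(-187)/B = (41 + (-187)**2 + 2*(-187)*sqrt(6))/(-88544/82937) = (41 + 34969 - 374*sqrt(6))*(-82937/88544) = (35010 - 374*sqrt(6))*(-82937/88544) = -1451812185/44272 + 15509219*sqrt(6)/44272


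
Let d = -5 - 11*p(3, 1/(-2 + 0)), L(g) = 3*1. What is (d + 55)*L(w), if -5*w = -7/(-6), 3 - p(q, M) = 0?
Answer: 51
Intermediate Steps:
p(q, M) = 3 (p(q, M) = 3 - 1*0 = 3 + 0 = 3)
w = -7/30 (w = -(-7)/(5*(-6)) = -(-7)*(-1)/(5*6) = -⅕*7/6 = -7/30 ≈ -0.23333)
L(g) = 3
d = -38 (d = -5 - 11*3 = -5 - 33 = -38)
(d + 55)*L(w) = (-38 + 55)*3 = 17*3 = 51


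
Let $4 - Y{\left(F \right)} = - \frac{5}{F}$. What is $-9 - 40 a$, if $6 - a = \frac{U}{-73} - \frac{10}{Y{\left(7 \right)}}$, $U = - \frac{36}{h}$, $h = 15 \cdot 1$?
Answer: $- \frac{801073}{2409} \approx -332.53$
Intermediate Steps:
$h = 15$
$Y{\left(F \right)} = 4 + \frac{5}{F}$ ($Y{\left(F \right)} = 4 - - \frac{5}{F} = 4 + \frac{5}{F}$)
$U = - \frac{12}{5}$ ($U = - \frac{36}{15} = \left(-36\right) \frac{1}{15} = - \frac{12}{5} \approx -2.4$)
$a = \frac{97424}{12045}$ ($a = 6 - \left(- \frac{12}{5 \left(-73\right)} - \frac{10}{4 + \frac{5}{7}}\right) = 6 - \left(\left(- \frac{12}{5}\right) \left(- \frac{1}{73}\right) - \frac{10}{4 + 5 \cdot \frac{1}{7}}\right) = 6 - \left(\frac{12}{365} - \frac{10}{4 + \frac{5}{7}}\right) = 6 - \left(\frac{12}{365} - \frac{10}{\frac{33}{7}}\right) = 6 - \left(\frac{12}{365} - \frac{70}{33}\right) = 6 - - \frac{25154}{12045} = 6 + \frac{25154}{12045} = \frac{97424}{12045} \approx 8.0883$)
$-9 - 40 a = -9 - \frac{779392}{2409} = - \frac{801073}{2409}$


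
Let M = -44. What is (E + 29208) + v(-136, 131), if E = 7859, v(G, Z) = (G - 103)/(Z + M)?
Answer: 3224590/87 ≈ 37064.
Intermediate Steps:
v(G, Z) = (-103 + G)/(-44 + Z) (v(G, Z) = (G - 103)/(Z - 44) = (-103 + G)/(-44 + Z))
(E + 29208) + v(-136, 131) = (7859 + 29208) + (-103 - 136)/(-44 + 131) = 37067 - 239/87 = 3224590/87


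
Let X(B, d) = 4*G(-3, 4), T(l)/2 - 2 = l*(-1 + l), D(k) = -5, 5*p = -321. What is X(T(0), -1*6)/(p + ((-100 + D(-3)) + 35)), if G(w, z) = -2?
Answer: 40/671 ≈ 0.059613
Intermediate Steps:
p = -321/5 (p = (1/5)*(-321) = -321/5 ≈ -64.200)
T(l) = 4 + 2*l*(-1 + l) (T(l) = 4 + 2*(l*(-1 + l)) = 4 + 2*l*(-1 + l))
X(B, d) = -8 (X(B, d) = 4*(-2) = -8)
X(T(0), -1*6)/(p + ((-100 + D(-3)) + 35)) = -8/(-321/5 + ((-100 - 5) + 35)) = -8/(-321/5 + (-105 + 35)) = -8/(-321/5 - 70) = -8/(-671/5) = -8*(-5/671) = 40/671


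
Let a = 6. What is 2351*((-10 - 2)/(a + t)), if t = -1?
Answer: -28212/5 ≈ -5642.4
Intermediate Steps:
2351*((-10 - 2)/(a + t)) = 2351*((-10 - 2)/(6 - 1)) = 2351*(-12/5) = -28212/5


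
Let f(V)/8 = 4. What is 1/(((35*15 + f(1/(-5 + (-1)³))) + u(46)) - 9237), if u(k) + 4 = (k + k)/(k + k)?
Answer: -1/8683 ≈ -0.00011517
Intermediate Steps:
f(V) = 32 (f(V) = 8*4 = 32)
u(k) = -3 (u(k) = -4 + (k + k)/(k + k) = -4 + (2*k)/((2*k)) = -4 + (2*k)*(1/(2*k)) = -4 + 1 = -3)
1/(((35*15 + f(1/(-5 + (-1)³))) + u(46)) - 9237) = 1/(((35*15 + 32) - 3) - 9237) = 1/(((525 + 32) - 3) - 9237) = 1/((557 - 3) - 9237) = 1/(554 - 9237) = 1/(-8683) = -1/8683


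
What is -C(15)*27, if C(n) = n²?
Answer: -6075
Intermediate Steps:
-C(15)*27 = -1*15²*27 = -1*225*27 = -225*27 = -6075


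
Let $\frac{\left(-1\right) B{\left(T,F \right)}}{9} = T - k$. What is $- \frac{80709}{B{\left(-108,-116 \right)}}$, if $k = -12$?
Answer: $- \frac{26903}{288} \approx -93.413$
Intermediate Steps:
$B{\left(T,F \right)} = -108 - 9 T$ ($B{\left(T,F \right)} = - 9 \left(T - -12\right) = - 9 \left(T + 12\right) = - 9 \left(12 + T\right) = -108 - 9 T$)
$- \frac{80709}{B{\left(-108,-116 \right)}} = - \frac{80709}{-108 - -972} = - \frac{80709}{-108 + 972} = - \frac{80709}{864} = \left(-80709\right) \frac{1}{864} = - \frac{26903}{288}$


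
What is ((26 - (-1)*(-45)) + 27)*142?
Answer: 1136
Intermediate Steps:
((26 - (-1)*(-45)) + 27)*142 = ((26 - 1*45) + 27)*142 = ((26 - 45) + 27)*142 = (-19 + 27)*142 = 8*142 = 1136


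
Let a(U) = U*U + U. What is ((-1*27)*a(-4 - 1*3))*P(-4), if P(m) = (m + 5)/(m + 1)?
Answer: 378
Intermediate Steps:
a(U) = U + U**2 (a(U) = U**2 + U = U + U**2)
P(m) = (5 + m)/(1 + m)
((-1*27)*a(-4 - 1*3))*P(-4) = ((-1*27)*((-4 - 1*3)*(1 + (-4 - 1*3))))*((5 - 4)/(1 - 4)) = (-27*(-4 - 3)*(1 + (-4 - 3)))*(1/(-3)) = (-(-189)*(1 - 7))*(-1/3*1) = -(-189)*(-6)*(-1/3) = -27*42*(-1/3) = -1134*(-1/3) = 378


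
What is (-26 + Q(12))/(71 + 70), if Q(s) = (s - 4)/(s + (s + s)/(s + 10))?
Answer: -457/2538 ≈ -0.18006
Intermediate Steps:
Q(s) = (-4 + s)/(s + 2*s/(10 + s)) (Q(s) = (-4 + s)/(s + (2*s)/(10 + s)) = (-4 + s)/(s + 2*s/(10 + s)))
(-26 + Q(12))/(71 + 70) = (-26 + (-40 + 12**2 + 6*12)/(12*(12 + 12)))/(71 + 70) = (-26 + (1/12)*(-40 + 144 + 72)/24)/141 = (-26 + (1/12)*(1/24)*176)/141 = (-26 + 11/18)/141 = (1/141)*(-457/18) = -457/2538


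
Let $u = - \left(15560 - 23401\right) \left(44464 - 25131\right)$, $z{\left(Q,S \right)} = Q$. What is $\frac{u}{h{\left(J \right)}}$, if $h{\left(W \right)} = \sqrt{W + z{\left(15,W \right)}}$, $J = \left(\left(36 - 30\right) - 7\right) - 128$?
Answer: $- \frac{151590053 i \sqrt{114}}{114} \approx - 1.4198 \cdot 10^{7} i$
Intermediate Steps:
$J = -129$ ($J = \left(6 - 7\right) - 128 = -1 - 128 = -129$)
$h{\left(W \right)} = \sqrt{15 + W}$ ($h{\left(W \right)} = \sqrt{W + 15} = \sqrt{15 + W}$)
$u = 151590053$ ($u = - \left(-7841\right) 19333 = \left(-1\right) \left(-151590053\right) = 151590053$)
$\frac{u}{h{\left(J \right)}} = \frac{151590053}{\sqrt{15 - 129}} = \frac{151590053}{\sqrt{-114}} = \frac{151590053}{i \sqrt{114}} = 151590053 \left(- \frac{i \sqrt{114}}{114}\right) = - \frac{151590053 i \sqrt{114}}{114}$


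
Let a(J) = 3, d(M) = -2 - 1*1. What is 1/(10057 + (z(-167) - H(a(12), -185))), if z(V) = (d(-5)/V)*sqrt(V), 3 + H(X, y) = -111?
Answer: 1698557/17276023256 - 3*I*sqrt(167)/17276023256 ≈ 9.8319e-5 - 2.2441e-9*I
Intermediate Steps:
d(M) = -3 (d(M) = -2 - 1 = -3)
H(X, y) = -114 (H(X, y) = -3 - 111 = -114)
z(V) = -3/sqrt(V) (z(V) = (-3/V)*sqrt(V) = -3/sqrt(V))
1/(10057 + (z(-167) - H(a(12), -185))) = 1/(10057 + (-(-3)*I*sqrt(167)/167 - 1*(-114))) = 1/(10057 + (-(-3)*I*sqrt(167)/167 + 114)) = 1/(10057 + (3*I*sqrt(167)/167 + 114)) = 1/(10057 + (114 + 3*I*sqrt(167)/167)) = 1/(10171 + 3*I*sqrt(167)/167)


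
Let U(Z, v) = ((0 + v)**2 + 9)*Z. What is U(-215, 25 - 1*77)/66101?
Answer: -583295/66101 ≈ -8.8243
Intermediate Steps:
U(Z, v) = Z*(9 + v**2) (U(Z, v) = (v**2 + 9)*Z = (9 + v**2)*Z = Z*(9 + v**2))
U(-215, 25 - 1*77)/66101 = -215*(9 + (25 - 1*77)**2)/66101 = -215*(9 + (25 - 77)**2)*(1/66101) = -215*(9 + (-52)**2)*(1/66101) = -215*(9 + 2704)*(1/66101) = -215*2713*(1/66101) = -583295*1/66101 = -583295/66101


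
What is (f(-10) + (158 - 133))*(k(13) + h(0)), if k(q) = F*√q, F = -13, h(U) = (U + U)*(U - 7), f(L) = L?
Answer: -195*√13 ≈ -703.08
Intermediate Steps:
h(U) = 2*U*(-7 + U) (h(U) = (2*U)*(-7 + U) = 2*U*(-7 + U))
k(q) = -13*√q
(f(-10) + (158 - 133))*(k(13) + h(0)) = (-10 + (158 - 133))*(-13*√13 + 2*0*(-7 + 0)) = (-10 + 25)*(-13*√13 + 2*0*(-7)) = 15*(-13*√13 + 0) = 15*(-13*√13) = -195*√13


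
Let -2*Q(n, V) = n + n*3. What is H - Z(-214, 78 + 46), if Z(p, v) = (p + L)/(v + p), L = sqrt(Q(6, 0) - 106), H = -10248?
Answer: -461267/45 + I*sqrt(118)/90 ≈ -10250.0 + 0.1207*I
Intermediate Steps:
Q(n, V) = -2*n (Q(n, V) = -(n + n*3)/2 = -(n + 3*n)/2 = -2*n)
L = I*sqrt(118) (L = sqrt(-2*6 - 106) = sqrt(-12 - 106) = sqrt(-118) = I*sqrt(118) ≈ 10.863*I)
Z(p, v) = (p + I*sqrt(118))/(p + v) (Z(p, v) = (p + I*sqrt(118))/(v + p) = (p + I*sqrt(118))/(p + v))
H - Z(-214, 78 + 46) = -10248 - (-214 + I*sqrt(118))/(-214 + (78 + 46)) = -10248 - (-214 + I*sqrt(118))/(-214 + 124) = -10248 - (-214 + I*sqrt(118))/(-90) = -10248 - (-1)*(-214 + I*sqrt(118))/90 = -10248 - (107/45 - I*sqrt(118)/90) = -10248 + (-107/45 + I*sqrt(118)/90) = -461267/45 + I*sqrt(118)/90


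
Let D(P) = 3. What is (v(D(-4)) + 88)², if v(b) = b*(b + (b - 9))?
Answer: 6241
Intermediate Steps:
v(b) = b*(-9 + 2*b) (v(b) = b*(b + (-9 + b)) = b*(-9 + 2*b))
(v(D(-4)) + 88)² = (3*(-9 + 2*3) + 88)² = (3*(-9 + 6) + 88)² = (3*(-3) + 88)² = (-9 + 88)² = 79² = 6241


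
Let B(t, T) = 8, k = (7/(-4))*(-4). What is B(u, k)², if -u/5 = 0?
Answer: 64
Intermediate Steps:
u = 0 (u = -5*0 = 0)
k = 7 (k = (7*(-¼))*(-4) = -7/4*(-4) = 7)
B(u, k)² = 8² = 64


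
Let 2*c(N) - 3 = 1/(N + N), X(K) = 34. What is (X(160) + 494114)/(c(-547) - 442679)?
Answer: -360398608/322859457 ≈ -1.1163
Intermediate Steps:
c(N) = 3/2 + 1/(4*N) (c(N) = 3/2 + 1/(2*(N + N)) = 3/2 + 1/(2*((2*N))) = 3/2 + (1/(2*N))/2 = 3/2 + 1/(4*N))
(X(160) + 494114)/(c(-547) - 442679) = (34 + 494114)/((¼)*(1 + 6*(-547))/(-547) - 442679) = 494148/((¼)*(-1/547)*(1 - 3282) - 442679) = 494148/((¼)*(-1/547)*(-3281) - 442679) = 494148/(3281/2188 - 442679) = 494148/(-968578371/2188) = 494148*(-2188/968578371) = -360398608/322859457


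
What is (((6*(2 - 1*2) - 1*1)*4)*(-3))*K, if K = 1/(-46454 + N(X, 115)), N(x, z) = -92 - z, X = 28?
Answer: -12/46661 ≈ -0.00025717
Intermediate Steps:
K = -1/46661 (K = 1/(-46454 + (-92 - 1*115)) = 1/(-46454 + (-92 - 115)) = 1/(-46454 - 207) = 1/(-46661) = -1/46661 ≈ -2.1431e-5)
(((6*(2 - 1*2) - 1*1)*4)*(-3))*K = (((6*(2 - 1*2) - 1*1)*4)*(-3))*(-1/46661) = (((6*(2 - 2) - 1)*4)*(-3))*(-1/46661) = (((6*0 - 1)*4)*(-3))*(-1/46661) = (((0 - 1)*4)*(-3))*(-1/46661) = (-1*4*(-3))*(-1/46661) = -4*(-3)*(-1/46661) = 12*(-1/46661) = -12/46661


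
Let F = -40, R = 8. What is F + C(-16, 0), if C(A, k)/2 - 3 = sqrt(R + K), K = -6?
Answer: -34 + 2*sqrt(2) ≈ -31.172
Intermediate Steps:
C(A, k) = 6 + 2*sqrt(2) (C(A, k) = 6 + 2*sqrt(8 - 6) = 6 + 2*sqrt(2))
F + C(-16, 0) = -40 + (6 + 2*sqrt(2)) = -34 + 2*sqrt(2)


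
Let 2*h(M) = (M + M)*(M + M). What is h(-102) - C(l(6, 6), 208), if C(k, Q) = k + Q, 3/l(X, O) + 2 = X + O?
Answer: 205997/10 ≈ 20600.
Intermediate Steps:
h(M) = 2*M² (h(M) = ((M + M)*(M + M))/2 = ((2*M)*(2*M))/2 = (4*M²)/2 = 2*M²)
l(X, O) = 3/(-2 + O + X) (l(X, O) = 3/(-2 + (X + O)) = 3/(-2 + (O + X)) = 3/(-2 + O + X))
C(k, Q) = Q + k
h(-102) - C(l(6, 6), 208) = 2*(-102)² - (208 + 3/(-2 + 6 + 6)) = 2*10404 - (208 + 3/10) = 20808 - (208 + 3*(⅒)) = 20808 - (208 + 3/10) = 20808 - 1*2083/10 = 20808 - 2083/10 = 205997/10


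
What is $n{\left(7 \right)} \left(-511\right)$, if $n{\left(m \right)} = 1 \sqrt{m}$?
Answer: $- 511 \sqrt{7} \approx -1352.0$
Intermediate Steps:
$n{\left(m \right)} = \sqrt{m}$
$n{\left(7 \right)} \left(-511\right) = \sqrt{7} \left(-511\right) = - 511 \sqrt{7}$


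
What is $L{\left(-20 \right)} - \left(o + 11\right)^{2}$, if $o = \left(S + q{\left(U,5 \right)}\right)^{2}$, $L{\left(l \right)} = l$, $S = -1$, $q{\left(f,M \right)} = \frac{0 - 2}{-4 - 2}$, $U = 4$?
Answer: $- \frac{12229}{81} \approx -150.98$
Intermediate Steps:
$q{\left(f,M \right)} = \frac{1}{3}$ ($q{\left(f,M \right)} = - \frac{2}{-6} = \left(-2\right) \left(- \frac{1}{6}\right) = \frac{1}{3}$)
$o = \frac{4}{9}$ ($o = \left(-1 + \frac{1}{3}\right)^{2} = \left(- \frac{2}{3}\right)^{2} = \frac{4}{9} \approx 0.44444$)
$L{\left(-20 \right)} - \left(o + 11\right)^{2} = -20 - \left(\frac{4}{9} + 11\right)^{2} = -20 - \left(\frac{103}{9}\right)^{2} = -20 - \frac{10609}{81} = - \frac{12229}{81}$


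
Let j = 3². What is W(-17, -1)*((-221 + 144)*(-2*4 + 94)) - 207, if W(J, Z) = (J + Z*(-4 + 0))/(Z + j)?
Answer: 42215/4 ≈ 10554.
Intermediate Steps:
j = 9
W(J, Z) = (J - 4*Z)/(9 + Z) (W(J, Z) = (J + Z*(-4 + 0))/(Z + 9) = (J + Z*(-4))/(9 + Z) = (J - 4*Z)/(9 + Z))
W(-17, -1)*((-221 + 144)*(-2*4 + 94)) - 207 = ((-17 - 4*(-1))/(9 - 1))*((-221 + 144)*(-2*4 + 94)) - 207 = ((-17 + 4)/8)*(-77*(-8 + 94)) - 207 = ((⅛)*(-13))*(-77*86) - 207 = -13/8*(-6622) - 207 = 43043/4 - 207 = 42215/4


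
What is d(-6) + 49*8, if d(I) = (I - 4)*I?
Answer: 452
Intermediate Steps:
d(I) = I*(-4 + I) (d(I) = (-4 + I)*I = I*(-4 + I))
d(-6) + 49*8 = -6*(-4 - 6) + 49*8 = -6*(-10) + 392 = 60 + 392 = 452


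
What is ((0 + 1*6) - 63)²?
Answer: 3249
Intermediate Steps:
((0 + 1*6) - 63)² = ((0 + 6) - 63)² = (6 - 63)² = (-57)² = 3249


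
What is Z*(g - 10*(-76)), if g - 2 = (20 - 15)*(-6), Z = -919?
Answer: -672708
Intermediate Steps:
g = -28 (g = 2 + (20 - 15)*(-6) = 2 + 5*(-6) = 2 - 30 = -28)
Z*(g - 10*(-76)) = -919*(-28 - 10*(-76)) = -919*(-28 + 760) = -919*732 = -672708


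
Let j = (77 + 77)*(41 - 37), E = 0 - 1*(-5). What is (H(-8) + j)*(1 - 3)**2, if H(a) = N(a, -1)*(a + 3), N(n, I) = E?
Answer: 2364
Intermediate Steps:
E = 5 (E = 0 + 5 = 5)
N(n, I) = 5
H(a) = 15 + 5*a (H(a) = 5*(a + 3) = 5*(3 + a) = 15 + 5*a)
j = 616 (j = 154*4 = 616)
(H(-8) + j)*(1 - 3)**2 = ((15 + 5*(-8)) + 616)*(1 - 3)**2 = ((15 - 40) + 616)*(-2)**2 = (-25 + 616)*4 = 591*4 = 2364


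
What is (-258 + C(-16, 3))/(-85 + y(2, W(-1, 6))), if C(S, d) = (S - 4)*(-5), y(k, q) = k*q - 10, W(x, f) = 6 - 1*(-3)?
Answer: 158/77 ≈ 2.0519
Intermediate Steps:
W(x, f) = 9 (W(x, f) = 6 + 3 = 9)
y(k, q) = -10 + k*q
C(S, d) = 20 - 5*S (C(S, d) = (-4 + S)*(-5) = 20 - 5*S)
(-258 + C(-16, 3))/(-85 + y(2, W(-1, 6))) = (-258 + (20 - 5*(-16)))/(-85 + (-10 + 2*9)) = (-258 + (20 + 80))/(-85 + (-10 + 18)) = (-258 + 100)/(-85 + 8) = -158/(-77) = -158*(-1/77) = 158/77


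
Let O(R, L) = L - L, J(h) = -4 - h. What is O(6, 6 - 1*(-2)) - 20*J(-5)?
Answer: -20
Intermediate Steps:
O(R, L) = 0
O(6, 6 - 1*(-2)) - 20*J(-5) = 0 - 20*(-4 - 1*(-5)) = 0 - 20*(-4 + 5) = 0 - 20*1 = 0 - 20 = -20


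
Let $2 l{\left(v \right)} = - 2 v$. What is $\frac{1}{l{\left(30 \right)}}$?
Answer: $- \frac{1}{30} \approx -0.033333$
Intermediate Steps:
$l{\left(v \right)} = - v$ ($l{\left(v \right)} = \frac{\left(-2\right) v}{2} = - v$)
$\frac{1}{l{\left(30 \right)}} = \frac{1}{\left(-1\right) 30} = \frac{1}{-30} = - \frac{1}{30}$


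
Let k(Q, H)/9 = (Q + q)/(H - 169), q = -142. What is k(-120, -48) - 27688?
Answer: -6005938/217 ≈ -27677.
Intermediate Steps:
k(Q, H) = 9*(-142 + Q)/(-169 + H) (k(Q, H) = 9*((Q - 142)/(H - 169)) = 9*((-142 + Q)/(-169 + H)) = 9*(-142 + Q)/(-169 + H))
k(-120, -48) - 27688 = 9*(-142 - 120)/(-169 - 48) - 27688 = 9*(-262)/(-217) - 27688 = 9*(-1/217)*(-262) - 27688 = 2358/217 - 27688 = -6005938/217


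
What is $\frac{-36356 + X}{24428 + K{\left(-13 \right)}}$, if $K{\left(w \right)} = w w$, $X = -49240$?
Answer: $- \frac{28532}{8199} \approx -3.4799$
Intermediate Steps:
$K{\left(w \right)} = w^{2}$
$\frac{-36356 + X}{24428 + K{\left(-13 \right)}} = \frac{-36356 - 49240}{24428 + \left(-13\right)^{2}} = - \frac{85596}{24428 + 169} = - \frac{85596}{24597} = \left(-85596\right) \frac{1}{24597} = - \frac{28532}{8199}$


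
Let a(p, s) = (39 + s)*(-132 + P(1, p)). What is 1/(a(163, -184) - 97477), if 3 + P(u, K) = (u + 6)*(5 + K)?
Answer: -1/248422 ≈ -4.0254e-6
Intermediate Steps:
P(u, K) = -3 + (5 + K)*(6 + u) (P(u, K) = -3 + (u + 6)*(5 + K) = -3 + (6 + u)*(5 + K) = -3 + (5 + K)*(6 + u))
a(p, s) = (-100 + 7*p)*(39 + s) (a(p, s) = (39 + s)*(-132 + (27 + 5*1 + 6*p + p*1)) = (39 + s)*(-132 + (27 + 5 + 6*p + p)) = (39 + s)*(-132 + (32 + 7*p)) = (39 + s)*(-100 + 7*p) = (-100 + 7*p)*(39 + s))
1/(a(163, -184) - 97477) = 1/((-3900 - 100*(-184) + 273*163 + 7*163*(-184)) - 97477) = 1/((-3900 + 18400 + 44499 - 209944) - 97477) = 1/(-150945 - 97477) = 1/(-248422) = -1/248422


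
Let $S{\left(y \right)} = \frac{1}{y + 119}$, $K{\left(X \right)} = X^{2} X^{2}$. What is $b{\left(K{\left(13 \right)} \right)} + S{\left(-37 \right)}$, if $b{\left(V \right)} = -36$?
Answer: $- \frac{2951}{82} \approx -35.988$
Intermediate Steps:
$K{\left(X \right)} = X^{4}$
$S{\left(y \right)} = \frac{1}{119 + y}$
$b{\left(K{\left(13 \right)} \right)} + S{\left(-37 \right)} = -36 + \frac{1}{119 - 37} = -36 + \frac{1}{82} = - \frac{2951}{82}$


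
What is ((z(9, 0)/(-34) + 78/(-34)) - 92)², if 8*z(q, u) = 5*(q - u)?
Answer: 660130249/73984 ≈ 8922.6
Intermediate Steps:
z(q, u) = -5*u/8 + 5*q/8 (z(q, u) = (5*(q - u))/8 = (-5*u + 5*q)/8 = -5*u/8 + 5*q/8)
((z(9, 0)/(-34) + 78/(-34)) - 92)² = (((-5/8*0 + (5/8)*9)/(-34) + 78/(-34)) - 92)² = (((0 + 45/8)*(-1/34) + 78*(-1/34)) - 92)² = (((45/8)*(-1/34) - 39/17) - 92)² = ((-45/272 - 39/17) - 92)² = (-669/272 - 92)² = (-25693/272)² = 660130249/73984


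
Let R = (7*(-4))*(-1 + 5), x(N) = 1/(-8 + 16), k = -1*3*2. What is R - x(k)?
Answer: -897/8 ≈ -112.13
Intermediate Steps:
k = -6 (k = -3*2 = -6)
x(N) = ⅛ (x(N) = 1/8 = ⅛)
R = -112 (R = -28*4 = -112)
R - x(k) = -112 - 1*⅛ = -112 - ⅛ = -897/8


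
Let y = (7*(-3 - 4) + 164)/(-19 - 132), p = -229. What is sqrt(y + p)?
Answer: I*sqrt(5238794)/151 ≈ 15.158*I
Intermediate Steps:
y = -115/151 (y = (7*(-7) + 164)/(-151) = (-49 + 164)*(-1/151) = 115*(-1/151) = -115/151 ≈ -0.76159)
sqrt(y + p) = sqrt(-115/151 - 229) = sqrt(-34694/151) = I*sqrt(5238794)/151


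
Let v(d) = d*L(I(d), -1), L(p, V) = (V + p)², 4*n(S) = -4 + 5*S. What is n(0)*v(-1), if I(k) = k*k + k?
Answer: 1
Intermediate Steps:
n(S) = -1 + 5*S/4 (n(S) = (-4 + 5*S)/4 = -1 + 5*S/4)
I(k) = k + k² (I(k) = k² + k = k + k²)
v(d) = d*(-1 + d*(1 + d))²
n(0)*v(-1) = (-1 + (5/4)*0)*(-(-1 - (1 - 1))²) = (-1 + 0)*(-(-1 - 1*0)²) = -(-1)*(-1 + 0)² = -(-1)*(-1)² = -(-1) = -1*(-1) = 1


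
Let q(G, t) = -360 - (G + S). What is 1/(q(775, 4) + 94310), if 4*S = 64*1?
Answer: 1/93159 ≈ 1.0734e-5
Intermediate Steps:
S = 16 (S = (64*1)/4 = (¼)*64 = 16)
q(G, t) = -376 - G (q(G, t) = -360 - (G + 16) = -360 - (16 + G) = -360 + (-16 - G) = -376 - G)
1/(q(775, 4) + 94310) = 1/((-376 - 1*775) + 94310) = 1/((-376 - 775) + 94310) = 1/(-1151 + 94310) = 1/93159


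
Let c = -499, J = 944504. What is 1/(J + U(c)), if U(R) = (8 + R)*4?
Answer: 1/942540 ≈ 1.0610e-6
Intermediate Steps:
U(R) = 32 + 4*R
1/(J + U(c)) = 1/(944504 + (32 + 4*(-499))) = 1/(944504 + (32 - 1996)) = 1/(944504 - 1964) = 1/942540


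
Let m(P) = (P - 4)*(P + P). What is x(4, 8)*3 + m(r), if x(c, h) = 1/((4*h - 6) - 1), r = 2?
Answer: -197/25 ≈ -7.8800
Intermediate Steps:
x(c, h) = 1/(-7 + 4*h) (x(c, h) = 1/((-6 + 4*h) - 1) = 1/(-7 + 4*h))
m(P) = 2*P*(-4 + P) (m(P) = (-4 + P)*(2*P) = 2*P*(-4 + P))
x(4, 8)*3 + m(r) = 3/(-7 + 4*8) + 2*2*(-4 + 2) = 3/(-7 + 32) + 2*2*(-2) = 3/25 - 8 = -197/25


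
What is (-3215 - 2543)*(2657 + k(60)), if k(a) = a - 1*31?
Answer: -15465988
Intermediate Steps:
k(a) = -31 + a (k(a) = a - 31 = -31 + a)
(-3215 - 2543)*(2657 + k(60)) = (-3215 - 2543)*(2657 + (-31 + 60)) = -5758*(2657 + 29) = -5758*2686 = -15465988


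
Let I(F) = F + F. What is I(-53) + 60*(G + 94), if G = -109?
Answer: -1006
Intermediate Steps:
I(F) = 2*F
I(-53) + 60*(G + 94) = 2*(-53) + 60*(-109 + 94) = -106 + 60*(-15) = -106 - 900 = -1006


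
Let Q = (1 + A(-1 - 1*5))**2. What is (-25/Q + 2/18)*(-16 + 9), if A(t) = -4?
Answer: 56/3 ≈ 18.667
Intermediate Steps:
Q = 9 (Q = (1 - 4)**2 = (-3)**2 = 9)
(-25/Q + 2/18)*(-16 + 9) = (-25/9 + 2/18)*(-16 + 9) = (-25*1/9 + 2*(1/18))*(-7) = (-25/9 + 1/9)*(-7) = -8/3*(-7) = 56/3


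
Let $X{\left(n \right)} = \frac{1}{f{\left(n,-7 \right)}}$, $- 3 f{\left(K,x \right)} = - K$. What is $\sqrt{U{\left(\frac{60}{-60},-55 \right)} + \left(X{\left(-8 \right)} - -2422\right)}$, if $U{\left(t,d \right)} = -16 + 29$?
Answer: $\frac{\sqrt{38954}}{4} \approx 49.342$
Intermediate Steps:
$f{\left(K,x \right)} = \frac{K}{3}$ ($f{\left(K,x \right)} = - \frac{\left(-1\right) K}{3} = \frac{K}{3}$)
$X{\left(n \right)} = \frac{3}{n}$ ($X{\left(n \right)} = \frac{1}{\frac{1}{3} n} = \frac{3}{n}$)
$U{\left(t,d \right)} = 13$
$\sqrt{U{\left(\frac{60}{-60},-55 \right)} + \left(X{\left(-8 \right)} - -2422\right)} = \sqrt{13 + \left(\frac{3}{-8} - -2422\right)} = \sqrt{13 + \left(3 \left(- \frac{1}{8}\right) + 2422\right)} = \sqrt{13 + \left(- \frac{3}{8} + 2422\right)} = \sqrt{13 + \frac{19373}{8}} = \sqrt{\frac{19477}{8}} = \frac{\sqrt{38954}}{4}$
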